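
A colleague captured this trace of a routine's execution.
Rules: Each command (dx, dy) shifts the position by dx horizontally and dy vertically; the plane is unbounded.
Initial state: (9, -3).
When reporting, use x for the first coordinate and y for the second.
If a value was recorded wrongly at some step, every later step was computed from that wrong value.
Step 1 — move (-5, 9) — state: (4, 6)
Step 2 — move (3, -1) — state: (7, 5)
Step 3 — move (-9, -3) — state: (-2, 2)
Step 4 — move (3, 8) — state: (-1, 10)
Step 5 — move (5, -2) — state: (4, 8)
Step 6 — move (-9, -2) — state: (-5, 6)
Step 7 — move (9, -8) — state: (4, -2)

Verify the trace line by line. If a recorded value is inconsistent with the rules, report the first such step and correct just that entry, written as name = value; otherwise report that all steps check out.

Recomputing the run from the initial state:
step 1: x = 4, y = 6
step 2: x = 7, y = 5
step 3: x = -2, y = 2
step 4: x = 1, y = 10
step 5: x = 6, y = 8
step 6: x = -3, y = 6
step 7: x = 6, y = -2
The first disagreement with the trace is at step 4, where the value should be x = 1.

step 4, x = 1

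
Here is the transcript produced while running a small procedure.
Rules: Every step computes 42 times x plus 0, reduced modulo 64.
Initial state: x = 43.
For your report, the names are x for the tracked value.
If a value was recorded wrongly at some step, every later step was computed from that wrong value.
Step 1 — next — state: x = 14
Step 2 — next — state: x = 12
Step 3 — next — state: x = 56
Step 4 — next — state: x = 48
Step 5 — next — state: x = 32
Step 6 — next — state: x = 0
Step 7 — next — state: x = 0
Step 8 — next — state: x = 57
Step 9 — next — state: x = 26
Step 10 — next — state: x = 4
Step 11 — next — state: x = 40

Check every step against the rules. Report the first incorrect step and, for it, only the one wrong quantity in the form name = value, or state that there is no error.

step 8, x = 0

1. x = (42*43 + 0) mod 64 = 14 (verified)
2. x = (42*14 + 0) mod 64 = 12 (exactly as logged)
3. x = (42*12 + 0) mod 64 = 56 (checks out)
4. x = (42*56 + 0) mod 64 = 48 (matches)
5. x = (42*48 + 0) mod 64 = 32 (in agreement)
6. x = (42*32 + 0) mod 64 = 0 (checks out)
7. x = (42*0 + 0) mod 64 = 0 (matches)
8. x = (42*0 + 0) mod 64 = 0 (the entry is off here)
First deviation found at step 8; the corrected entry is x = 0.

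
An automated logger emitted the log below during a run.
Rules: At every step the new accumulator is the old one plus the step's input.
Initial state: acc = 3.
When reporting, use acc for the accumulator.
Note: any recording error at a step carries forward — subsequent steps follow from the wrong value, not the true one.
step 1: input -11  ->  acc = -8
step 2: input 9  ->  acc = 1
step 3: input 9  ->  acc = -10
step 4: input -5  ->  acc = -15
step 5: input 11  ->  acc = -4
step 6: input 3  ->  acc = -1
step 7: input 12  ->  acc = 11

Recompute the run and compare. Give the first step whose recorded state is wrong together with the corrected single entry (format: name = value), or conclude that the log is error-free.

step 3, acc = 10

Recomputing the run from the initial state:
step 1: acc = -8
step 2: acc = 1
step 3: acc = 10
step 4: acc = 5
step 5: acc = 16
step 6: acc = 19
step 7: acc = 31
The first disagreement with the log is at step 3, where the value should be acc = 10.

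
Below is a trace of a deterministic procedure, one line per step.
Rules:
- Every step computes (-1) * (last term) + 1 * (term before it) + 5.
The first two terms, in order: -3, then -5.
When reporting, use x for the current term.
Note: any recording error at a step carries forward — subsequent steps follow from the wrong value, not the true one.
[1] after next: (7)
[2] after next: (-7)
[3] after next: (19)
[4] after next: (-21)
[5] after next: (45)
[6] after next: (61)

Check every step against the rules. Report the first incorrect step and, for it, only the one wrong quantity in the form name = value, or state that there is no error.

step 6, x = -61

1. x = -1*(-5) + (1)*(-3) + (5) = 7 (matches)
2. x = -1*(7) + (1)*(-5) + (5) = -7 (consistent with the trace)
3. x = -1*(-7) + (1)*(7) + (5) = 19 (in agreement)
4. x = -1*(19) + (1)*(-7) + (5) = -21 (checks out)
5. x = -1*(-21) + (1)*(19) + (5) = 45 (no discrepancy)
6. x = -1*(45) + (1)*(-21) + (5) = -61 (first mismatch against the trace)
The audit stops at step 6: the recorded entry is wrong and should be x = -61.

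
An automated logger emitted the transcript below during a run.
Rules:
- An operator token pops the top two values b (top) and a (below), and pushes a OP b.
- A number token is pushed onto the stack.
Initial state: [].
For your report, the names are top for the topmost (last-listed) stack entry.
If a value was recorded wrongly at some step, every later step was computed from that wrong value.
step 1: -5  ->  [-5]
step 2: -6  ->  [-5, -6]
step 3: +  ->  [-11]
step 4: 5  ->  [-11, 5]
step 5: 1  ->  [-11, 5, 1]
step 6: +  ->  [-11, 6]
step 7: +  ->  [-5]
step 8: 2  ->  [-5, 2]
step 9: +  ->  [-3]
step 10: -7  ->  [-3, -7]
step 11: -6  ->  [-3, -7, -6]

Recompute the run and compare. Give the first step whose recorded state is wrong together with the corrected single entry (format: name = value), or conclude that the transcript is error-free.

Recomputing the run from the initial state:
step 1: [-5]
step 2: [-5, -6]
step 3: [-11]
step 4: [-11, 5]
step 5: [-11, 5, 1]
step 6: [-11, 6]
step 7: [-5]
step 8: [-5, 2]
step 9: [-3]
step 10: [-3, -7]
step 11: [-3, -7, -6]
This matches the transcript at every step.

no error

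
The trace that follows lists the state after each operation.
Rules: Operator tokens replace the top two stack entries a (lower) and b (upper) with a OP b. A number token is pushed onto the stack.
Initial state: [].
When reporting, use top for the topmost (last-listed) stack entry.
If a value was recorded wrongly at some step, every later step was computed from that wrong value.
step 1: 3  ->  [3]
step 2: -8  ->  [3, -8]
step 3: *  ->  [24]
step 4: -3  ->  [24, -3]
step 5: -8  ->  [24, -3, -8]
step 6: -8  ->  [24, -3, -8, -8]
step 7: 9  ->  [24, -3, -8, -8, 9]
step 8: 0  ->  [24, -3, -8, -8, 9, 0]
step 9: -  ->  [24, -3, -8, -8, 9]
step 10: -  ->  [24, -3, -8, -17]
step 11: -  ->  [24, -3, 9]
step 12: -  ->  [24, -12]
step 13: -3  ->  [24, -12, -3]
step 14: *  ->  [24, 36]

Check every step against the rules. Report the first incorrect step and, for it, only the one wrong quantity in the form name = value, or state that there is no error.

step 3, top = -24

Recomputing the run from the initial state:
step 1: [3]
step 2: [3, -8]
step 3: [-24]
step 4: [-24, -3]
step 5: [-24, -3, -8]
step 6: [-24, -3, -8, -8]
step 7: [-24, -3, -8, -8, 9]
step 8: [-24, -3, -8, -8, 9, 0]
step 9: [-24, -3, -8, -8, 9]
step 10: [-24, -3, -8, -17]
step 11: [-24, -3, 9]
step 12: [-24, -12]
step 13: [-24, -12, -3]
step 14: [-24, 36]
The first disagreement with the trace is at step 3, where the value should be top = -24.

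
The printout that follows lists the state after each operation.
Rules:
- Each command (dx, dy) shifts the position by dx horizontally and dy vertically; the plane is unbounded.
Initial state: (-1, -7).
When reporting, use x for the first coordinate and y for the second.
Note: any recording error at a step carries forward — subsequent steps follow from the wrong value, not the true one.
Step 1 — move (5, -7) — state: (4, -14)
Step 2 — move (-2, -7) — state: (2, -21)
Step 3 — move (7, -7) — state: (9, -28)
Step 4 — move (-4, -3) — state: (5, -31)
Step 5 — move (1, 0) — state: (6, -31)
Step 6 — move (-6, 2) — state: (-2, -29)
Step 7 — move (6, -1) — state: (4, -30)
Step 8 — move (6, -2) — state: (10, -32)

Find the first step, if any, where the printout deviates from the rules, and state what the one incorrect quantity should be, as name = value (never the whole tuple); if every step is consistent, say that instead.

Recomputing the run from the initial state:
step 1: x = 4, y = -14
step 2: x = 2, y = -21
step 3: x = 9, y = -28
step 4: x = 5, y = -31
step 5: x = 6, y = -31
step 6: x = 0, y = -29
step 7: x = 6, y = -30
step 8: x = 12, y = -32
The first disagreement with the printout is at step 6, where the value should be x = 0.

step 6, x = 0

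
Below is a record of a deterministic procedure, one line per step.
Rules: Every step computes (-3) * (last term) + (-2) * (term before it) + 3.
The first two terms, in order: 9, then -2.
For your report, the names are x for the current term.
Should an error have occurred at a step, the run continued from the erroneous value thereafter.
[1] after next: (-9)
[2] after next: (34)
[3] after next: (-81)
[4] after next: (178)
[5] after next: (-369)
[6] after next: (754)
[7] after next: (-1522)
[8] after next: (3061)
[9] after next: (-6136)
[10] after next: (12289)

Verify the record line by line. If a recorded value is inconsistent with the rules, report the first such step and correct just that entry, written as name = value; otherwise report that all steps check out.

step 1: x = -3*(-2) + (-2)*(9) + (3) = -9 -> checks out
step 2: x = -3*(-9) + (-2)*(-2) + (3) = 34 -> checks out
step 3: x = -3*(34) + (-2)*(-9) + (3) = -81 -> agrees with the record
step 4: x = -3*(-81) + (-2)*(34) + (3) = 178 -> verified
step 5: x = -3*(178) + (-2)*(-81) + (3) = -369 -> checks out
step 6: x = -3*(-369) + (-2)*(178) + (3) = 754 -> verified
step 7: x = -3*(754) + (-2)*(-369) + (3) = -1521 -> the entry is off here
That makes step 7 the first incorrect line — x = -1521 is what it should show.

step 7, x = -1521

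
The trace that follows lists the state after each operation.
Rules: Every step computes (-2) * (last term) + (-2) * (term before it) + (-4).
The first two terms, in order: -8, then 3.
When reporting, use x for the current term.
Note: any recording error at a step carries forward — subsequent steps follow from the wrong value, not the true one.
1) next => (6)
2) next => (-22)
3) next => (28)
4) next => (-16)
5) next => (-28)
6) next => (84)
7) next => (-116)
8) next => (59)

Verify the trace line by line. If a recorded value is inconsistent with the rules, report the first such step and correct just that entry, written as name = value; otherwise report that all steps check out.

step 8, x = 60

Step 1: x = -2*(3) + (-2)*(-8) + (-4) = 6 — exactly as logged.
Step 2: x = -2*(6) + (-2)*(3) + (-4) = -22 — consistent with the trace.
Step 3: x = -2*(-22) + (-2)*(6) + (-4) = 28 — checks out.
Step 4: x = -2*(28) + (-2)*(-22) + (-4) = -16 — matches.
Step 5: x = -2*(-16) + (-2)*(28) + (-4) = -28 — same as recorded.
Step 6: x = -2*(-28) + (-2)*(-16) + (-4) = 84 — exactly as logged.
Step 7: x = -2*(84) + (-2)*(-28) + (-4) = -116 — consistent with the trace.
Step 8: x = -2*(-116) + (-2)*(84) + (-4) = 60 — first mismatch against the trace.
First incorrect step: 8; the correct value is x = 60.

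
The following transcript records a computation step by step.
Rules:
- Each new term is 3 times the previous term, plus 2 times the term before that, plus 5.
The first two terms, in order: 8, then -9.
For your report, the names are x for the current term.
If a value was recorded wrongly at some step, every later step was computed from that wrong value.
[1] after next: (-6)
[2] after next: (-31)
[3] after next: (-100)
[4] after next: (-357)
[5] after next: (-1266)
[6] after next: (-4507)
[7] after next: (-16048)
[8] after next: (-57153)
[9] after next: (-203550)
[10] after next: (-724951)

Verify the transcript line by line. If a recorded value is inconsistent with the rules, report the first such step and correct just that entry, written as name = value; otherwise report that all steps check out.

no error

1. x = 3*(-9) + (2)*(8) + (5) = -6 (consistent with the transcript)
2. x = 3*(-6) + (2)*(-9) + (5) = -31 (same as recorded)
3. x = 3*(-31) + (2)*(-6) + (5) = -100 (exactly as logged)
4. x = 3*(-100) + (2)*(-31) + (5) = -357 (checks out)
5. x = 3*(-357) + (2)*(-100) + (5) = -1266 (matches)
6. x = 3*(-1266) + (2)*(-357) + (5) = -4507 (checks out)
7. x = 3*(-4507) + (2)*(-1266) + (5) = -16048 (no discrepancy)
8. x = 3*(-16048) + (2)*(-4507) + (5) = -57153 (agrees with the transcript)
9. x = 3*(-57153) + (2)*(-16048) + (5) = -203550 (confirmed correct)
10. x = 3*(-203550) + (2)*(-57153) + (5) = -724951 (confirmed correct)
All entries verified; no error found.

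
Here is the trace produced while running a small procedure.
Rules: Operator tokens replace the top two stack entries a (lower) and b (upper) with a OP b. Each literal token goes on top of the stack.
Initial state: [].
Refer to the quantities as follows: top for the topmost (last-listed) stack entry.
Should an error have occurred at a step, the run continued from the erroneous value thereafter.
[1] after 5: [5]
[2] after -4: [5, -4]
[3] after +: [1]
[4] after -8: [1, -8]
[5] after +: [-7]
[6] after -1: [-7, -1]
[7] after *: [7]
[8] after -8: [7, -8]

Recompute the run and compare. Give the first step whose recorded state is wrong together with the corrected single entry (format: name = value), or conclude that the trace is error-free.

Recomputing the run from the initial state:
step 1: [5]
step 2: [5, -4]
step 3: [1]
step 4: [1, -8]
step 5: [-7]
step 6: [-7, -1]
step 7: [7]
step 8: [7, -8]
This matches the trace at every step.

no error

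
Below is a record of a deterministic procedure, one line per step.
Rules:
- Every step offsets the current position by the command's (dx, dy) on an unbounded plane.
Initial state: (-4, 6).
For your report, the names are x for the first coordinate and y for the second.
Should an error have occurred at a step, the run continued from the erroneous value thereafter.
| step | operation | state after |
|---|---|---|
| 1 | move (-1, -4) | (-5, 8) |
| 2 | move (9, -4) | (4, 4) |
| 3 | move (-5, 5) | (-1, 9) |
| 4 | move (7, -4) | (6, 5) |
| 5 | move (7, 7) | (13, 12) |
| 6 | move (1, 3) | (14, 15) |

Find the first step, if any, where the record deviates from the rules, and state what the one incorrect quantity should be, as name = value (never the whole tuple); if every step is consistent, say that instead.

step 1, y = 2

Recomputing the run from the initial state:
step 1: x = -5, y = 2
step 2: x = 4, y = -2
step 3: x = -1, y = 3
step 4: x = 6, y = -1
step 5: x = 13, y = 6
step 6: x = 14, y = 9
The first disagreement with the record is at step 1, where the value should be y = 2.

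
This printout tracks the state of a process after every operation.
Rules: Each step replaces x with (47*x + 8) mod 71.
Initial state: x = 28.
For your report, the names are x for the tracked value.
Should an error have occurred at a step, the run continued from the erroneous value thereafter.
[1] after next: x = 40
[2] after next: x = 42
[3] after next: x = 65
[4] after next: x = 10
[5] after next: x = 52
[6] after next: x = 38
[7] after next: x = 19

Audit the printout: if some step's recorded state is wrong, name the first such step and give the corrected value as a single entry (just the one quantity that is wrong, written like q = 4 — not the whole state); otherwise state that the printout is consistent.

step 1: x = (47*28 + 8) mod 71 = 46 -> the entry is off here
Step 1 is the first one off; corrected, x = 46.

step 1, x = 46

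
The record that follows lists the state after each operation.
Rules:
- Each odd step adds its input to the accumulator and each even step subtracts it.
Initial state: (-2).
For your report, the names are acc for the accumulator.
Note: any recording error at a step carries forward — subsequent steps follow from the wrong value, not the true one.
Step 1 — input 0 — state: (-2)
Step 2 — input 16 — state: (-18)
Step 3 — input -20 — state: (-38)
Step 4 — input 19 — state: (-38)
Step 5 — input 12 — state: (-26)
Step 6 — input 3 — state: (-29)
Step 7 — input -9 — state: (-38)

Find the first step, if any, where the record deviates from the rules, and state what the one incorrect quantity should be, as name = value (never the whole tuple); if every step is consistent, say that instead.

step 1: acc = -2 + 0 = -2 -> verified
step 2: acc = -2 - 16 = -18 -> matches
step 3: acc = -18 + -20 = -38 -> no discrepancy
step 4: acc = -38 - 19 = -57 -> this is not what the record shows
Conclusion: step 4 carries the first error; the entry should be acc = -57.

step 4, acc = -57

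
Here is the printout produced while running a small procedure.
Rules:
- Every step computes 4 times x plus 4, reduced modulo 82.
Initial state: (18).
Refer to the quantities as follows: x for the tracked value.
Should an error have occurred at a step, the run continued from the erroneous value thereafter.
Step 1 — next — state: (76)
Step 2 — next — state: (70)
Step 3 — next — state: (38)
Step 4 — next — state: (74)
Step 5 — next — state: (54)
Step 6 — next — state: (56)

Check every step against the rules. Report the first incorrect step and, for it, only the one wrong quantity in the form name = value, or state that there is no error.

step 2, x = 62

1. x = (4*18 + 4) mod 82 = 76 (exactly as logged)
2. x = (4*76 + 4) mod 82 = 62 (this is not what the printout shows)
Step 2 is the first one off; corrected, x = 62.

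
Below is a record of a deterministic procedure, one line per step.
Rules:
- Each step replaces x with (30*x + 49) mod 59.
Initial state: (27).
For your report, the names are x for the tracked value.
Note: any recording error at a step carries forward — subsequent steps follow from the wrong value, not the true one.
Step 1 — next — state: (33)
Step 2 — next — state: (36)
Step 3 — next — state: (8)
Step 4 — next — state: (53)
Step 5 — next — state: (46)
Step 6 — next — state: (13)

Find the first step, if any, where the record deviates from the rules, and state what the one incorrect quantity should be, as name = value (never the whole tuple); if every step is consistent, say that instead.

no error

Recomputing the run from the initial state:
step 1: x = 33
step 2: x = 36
step 3: x = 8
step 4: x = 53
step 5: x = 46
step 6: x = 13
This matches the record at every step.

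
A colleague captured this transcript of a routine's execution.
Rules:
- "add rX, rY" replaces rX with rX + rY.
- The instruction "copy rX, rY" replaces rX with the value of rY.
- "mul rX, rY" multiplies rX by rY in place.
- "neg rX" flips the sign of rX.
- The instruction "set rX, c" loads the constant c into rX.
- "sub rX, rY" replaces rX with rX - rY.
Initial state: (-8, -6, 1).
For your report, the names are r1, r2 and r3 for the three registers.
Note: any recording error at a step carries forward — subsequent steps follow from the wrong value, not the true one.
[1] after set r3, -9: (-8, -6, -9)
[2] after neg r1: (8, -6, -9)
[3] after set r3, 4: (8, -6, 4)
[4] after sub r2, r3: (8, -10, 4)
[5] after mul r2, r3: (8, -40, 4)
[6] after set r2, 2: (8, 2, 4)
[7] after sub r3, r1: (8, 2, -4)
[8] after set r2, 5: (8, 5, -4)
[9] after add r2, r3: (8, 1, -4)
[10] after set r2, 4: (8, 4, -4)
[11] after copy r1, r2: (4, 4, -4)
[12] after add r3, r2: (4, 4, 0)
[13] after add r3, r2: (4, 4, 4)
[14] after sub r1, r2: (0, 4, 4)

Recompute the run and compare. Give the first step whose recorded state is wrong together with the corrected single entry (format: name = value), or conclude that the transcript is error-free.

no error

step 1: r3 = -9 -> confirmed correct
step 2: r1 = -(-8) = 8 -> in agreement
step 3: r3 = 4 -> consistent with the transcript
step 4: r2 = -6 - 4 = -10 -> same as recorded
step 5: r2 = -10 * 4 = -40 -> consistent with the transcript
step 6: r2 = 2 -> verified
step 7: r3 = 4 - 8 = -4 -> confirmed correct
step 8: r2 = 5 -> in agreement
step 9: r2 = 5 + -4 = 1 -> consistent with the transcript
step 10: r2 = 4 -> confirmed correct
step 11: r1 = 4 -> checks out
step 12: r3 = -4 + 4 = 0 -> in agreement
step 13: r3 = 0 + 4 = 4 -> in agreement
step 14: r1 = 4 - 4 = 0 -> in agreement
No step deviates from the rules.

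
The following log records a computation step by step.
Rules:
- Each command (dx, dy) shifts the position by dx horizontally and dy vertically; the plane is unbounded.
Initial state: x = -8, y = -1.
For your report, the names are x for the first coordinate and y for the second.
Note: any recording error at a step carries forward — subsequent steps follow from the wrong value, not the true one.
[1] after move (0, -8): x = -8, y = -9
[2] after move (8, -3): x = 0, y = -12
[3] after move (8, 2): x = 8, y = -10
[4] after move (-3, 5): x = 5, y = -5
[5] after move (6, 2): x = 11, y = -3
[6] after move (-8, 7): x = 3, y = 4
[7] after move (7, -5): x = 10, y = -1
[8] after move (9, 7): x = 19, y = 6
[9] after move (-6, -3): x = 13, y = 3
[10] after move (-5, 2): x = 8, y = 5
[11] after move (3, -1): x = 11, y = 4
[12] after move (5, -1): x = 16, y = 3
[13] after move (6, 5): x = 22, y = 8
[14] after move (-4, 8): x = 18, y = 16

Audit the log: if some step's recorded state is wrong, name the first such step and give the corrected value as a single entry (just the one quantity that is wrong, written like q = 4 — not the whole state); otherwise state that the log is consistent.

no error

1. x = -8 + (0) = -8, y = -1 + (-8) = -9 (consistent with the log)
2. x = -8 + (8) = 0, y = -9 + (-3) = -12 (matches)
3. x = 0 + (8) = 8, y = -12 + (2) = -10 (matches)
4. x = 8 + (-3) = 5, y = -10 + (5) = -5 (checks out)
5. x = 5 + (6) = 11, y = -5 + (2) = -3 (same as recorded)
6. x = 11 + (-8) = 3, y = -3 + (7) = 4 (confirmed correct)
7. x = 3 + (7) = 10, y = 4 + (-5) = -1 (same as recorded)
8. x = 10 + (9) = 19, y = -1 + (7) = 6 (agrees with the log)
9. x = 19 + (-6) = 13, y = 6 + (-3) = 3 (confirmed correct)
10. x = 13 + (-5) = 8, y = 3 + (2) = 5 (confirmed correct)
11. x = 8 + (3) = 11, y = 5 + (-1) = 4 (matches)
12. x = 11 + (5) = 16, y = 4 + (-1) = 3 (no discrepancy)
13. x = 16 + (6) = 22, y = 3 + (5) = 8 (consistent with the log)
14. x = 22 + (-4) = 18, y = 8 + (8) = 16 (confirmed correct)
All steps check out; nothing to correct.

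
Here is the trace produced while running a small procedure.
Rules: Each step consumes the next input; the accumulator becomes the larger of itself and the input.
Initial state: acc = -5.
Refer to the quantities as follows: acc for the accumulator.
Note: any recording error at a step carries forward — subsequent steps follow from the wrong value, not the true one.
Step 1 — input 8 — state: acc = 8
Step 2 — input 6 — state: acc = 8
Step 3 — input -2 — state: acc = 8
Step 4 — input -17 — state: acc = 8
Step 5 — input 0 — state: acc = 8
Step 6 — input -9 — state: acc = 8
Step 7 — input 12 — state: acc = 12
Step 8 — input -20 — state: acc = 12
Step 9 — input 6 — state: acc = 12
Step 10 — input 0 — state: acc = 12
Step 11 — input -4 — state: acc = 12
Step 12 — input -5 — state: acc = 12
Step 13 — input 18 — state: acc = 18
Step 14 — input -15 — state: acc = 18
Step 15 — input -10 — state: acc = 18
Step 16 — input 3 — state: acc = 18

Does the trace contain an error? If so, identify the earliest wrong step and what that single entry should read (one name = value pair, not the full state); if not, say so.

Recomputing the run from the initial state:
step 1: acc = 8
step 2: acc = 8
step 3: acc = 8
step 4: acc = 8
step 5: acc = 8
step 6: acc = 8
step 7: acc = 12
step 8: acc = 12
step 9: acc = 12
step 10: acc = 12
step 11: acc = 12
step 12: acc = 12
step 13: acc = 18
step 14: acc = 18
step 15: acc = 18
step 16: acc = 18
This matches the trace at every step.

no error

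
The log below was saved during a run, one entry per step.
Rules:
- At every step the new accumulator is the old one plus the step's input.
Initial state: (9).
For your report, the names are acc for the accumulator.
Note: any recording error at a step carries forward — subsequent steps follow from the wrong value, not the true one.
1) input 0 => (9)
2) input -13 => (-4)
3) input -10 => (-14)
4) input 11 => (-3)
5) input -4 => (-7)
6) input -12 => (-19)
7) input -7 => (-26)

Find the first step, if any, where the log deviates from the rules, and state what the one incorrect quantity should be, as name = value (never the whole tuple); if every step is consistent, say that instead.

no error

Recomputing the run from the initial state:
step 1: acc = 9
step 2: acc = -4
step 3: acc = -14
step 4: acc = -3
step 5: acc = -7
step 6: acc = -19
step 7: acc = -26
This matches the log at every step.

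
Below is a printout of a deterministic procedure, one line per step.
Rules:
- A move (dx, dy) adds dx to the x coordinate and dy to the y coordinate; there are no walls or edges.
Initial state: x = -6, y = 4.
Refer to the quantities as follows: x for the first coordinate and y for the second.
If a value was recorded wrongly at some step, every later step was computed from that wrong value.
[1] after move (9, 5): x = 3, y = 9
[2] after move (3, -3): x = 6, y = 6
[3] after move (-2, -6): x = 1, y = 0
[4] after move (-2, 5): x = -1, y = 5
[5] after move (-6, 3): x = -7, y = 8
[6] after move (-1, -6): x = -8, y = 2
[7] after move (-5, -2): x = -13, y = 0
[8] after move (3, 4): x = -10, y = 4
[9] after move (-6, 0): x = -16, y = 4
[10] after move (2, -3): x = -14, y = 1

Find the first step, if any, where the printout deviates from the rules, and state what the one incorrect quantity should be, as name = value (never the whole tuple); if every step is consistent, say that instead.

step 3, x = 4

1. x = -6 + (9) = 3, y = 4 + (5) = 9 (exactly as logged)
2. x = 3 + (3) = 6, y = 9 + (-3) = 6 (confirmed correct)
3. x = 6 + (-2) = 4, y = 6 + (-6) = 0 (not what was recorded)
That makes step 3 the first incorrect line — x = 4 is what it should show.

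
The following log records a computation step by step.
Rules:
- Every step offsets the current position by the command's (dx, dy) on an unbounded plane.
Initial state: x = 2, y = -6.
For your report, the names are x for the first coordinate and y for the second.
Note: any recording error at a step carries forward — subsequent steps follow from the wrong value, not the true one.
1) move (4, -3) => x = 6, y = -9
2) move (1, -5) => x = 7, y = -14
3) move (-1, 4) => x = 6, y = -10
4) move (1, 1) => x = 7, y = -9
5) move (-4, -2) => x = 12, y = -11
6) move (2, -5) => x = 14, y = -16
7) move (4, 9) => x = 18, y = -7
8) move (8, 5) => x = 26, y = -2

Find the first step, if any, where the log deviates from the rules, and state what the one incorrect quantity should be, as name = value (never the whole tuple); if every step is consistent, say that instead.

step 5, x = 3

Step 1: x = 2 + (4) = 6, y = -6 + (-3) = -9 — verified.
Step 2: x = 6 + (1) = 7, y = -9 + (-5) = -14 — in agreement.
Step 3: x = 7 + (-1) = 6, y = -14 + (4) = -10 — agrees with the log.
Step 4: x = 6 + (1) = 7, y = -10 + (1) = -9 — agrees with the log.
Step 5: x = 7 + (-4) = 3, y = -9 + (-2) = -11 — first mismatch against the log.
That makes step 5 the first incorrect line — x = 3 is what it should show.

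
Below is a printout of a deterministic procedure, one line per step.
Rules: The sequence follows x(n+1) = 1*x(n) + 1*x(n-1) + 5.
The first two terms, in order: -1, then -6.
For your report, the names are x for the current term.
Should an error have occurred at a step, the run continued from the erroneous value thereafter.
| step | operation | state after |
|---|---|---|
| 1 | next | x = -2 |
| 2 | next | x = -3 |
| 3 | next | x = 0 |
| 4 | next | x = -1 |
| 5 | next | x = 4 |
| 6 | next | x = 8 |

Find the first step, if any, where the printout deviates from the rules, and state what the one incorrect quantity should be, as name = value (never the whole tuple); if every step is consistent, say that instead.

Recomputing the run from the initial state:
step 1: x = -2
step 2: x = -3
step 3: x = 0
step 4: x = 2
step 5: x = 7
step 6: x = 14
The first disagreement with the printout is at step 4, where the value should be x = 2.

step 4, x = 2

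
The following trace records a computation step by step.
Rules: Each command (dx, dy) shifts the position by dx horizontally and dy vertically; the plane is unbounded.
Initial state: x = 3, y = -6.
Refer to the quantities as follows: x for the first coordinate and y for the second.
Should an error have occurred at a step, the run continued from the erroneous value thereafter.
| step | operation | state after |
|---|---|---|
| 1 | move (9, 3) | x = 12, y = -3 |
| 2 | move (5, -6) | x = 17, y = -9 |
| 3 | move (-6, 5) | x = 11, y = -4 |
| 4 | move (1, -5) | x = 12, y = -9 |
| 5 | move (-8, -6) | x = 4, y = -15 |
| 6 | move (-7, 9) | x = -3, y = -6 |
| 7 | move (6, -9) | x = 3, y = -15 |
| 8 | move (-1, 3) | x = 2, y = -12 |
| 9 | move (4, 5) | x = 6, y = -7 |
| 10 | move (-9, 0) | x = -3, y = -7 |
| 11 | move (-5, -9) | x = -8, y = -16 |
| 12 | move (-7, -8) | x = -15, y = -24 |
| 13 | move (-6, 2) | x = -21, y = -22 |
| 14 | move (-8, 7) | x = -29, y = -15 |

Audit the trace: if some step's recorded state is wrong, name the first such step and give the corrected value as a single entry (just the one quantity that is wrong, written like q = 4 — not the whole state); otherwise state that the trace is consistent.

no error

Recomputing the run from the initial state:
step 1: x = 12, y = -3
step 2: x = 17, y = -9
step 3: x = 11, y = -4
step 4: x = 12, y = -9
step 5: x = 4, y = -15
step 6: x = -3, y = -6
step 7: x = 3, y = -15
step 8: x = 2, y = -12
step 9: x = 6, y = -7
step 10: x = -3, y = -7
step 11: x = -8, y = -16
step 12: x = -15, y = -24
step 13: x = -21, y = -22
step 14: x = -29, y = -15
This matches the trace at every step.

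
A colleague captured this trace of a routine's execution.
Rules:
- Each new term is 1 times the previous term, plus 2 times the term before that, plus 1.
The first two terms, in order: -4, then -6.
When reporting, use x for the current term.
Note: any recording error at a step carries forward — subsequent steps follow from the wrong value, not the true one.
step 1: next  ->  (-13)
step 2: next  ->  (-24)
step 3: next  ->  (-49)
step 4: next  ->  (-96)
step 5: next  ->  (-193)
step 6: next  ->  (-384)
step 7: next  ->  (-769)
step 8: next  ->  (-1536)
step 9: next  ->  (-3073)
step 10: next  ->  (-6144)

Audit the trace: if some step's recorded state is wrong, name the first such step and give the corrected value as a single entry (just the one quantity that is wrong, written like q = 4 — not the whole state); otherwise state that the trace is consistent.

step 1: x = 1*(-6) + (2)*(-4) + (1) = -13 -> consistent with the trace
step 2: x = 1*(-13) + (2)*(-6) + (1) = -24 -> in agreement
step 3: x = 1*(-24) + (2)*(-13) + (1) = -49 -> agrees with the trace
step 4: x = 1*(-49) + (2)*(-24) + (1) = -96 -> in agreement
step 5: x = 1*(-96) + (2)*(-49) + (1) = -193 -> exactly as logged
step 6: x = 1*(-193) + (2)*(-96) + (1) = -384 -> checks out
step 7: x = 1*(-384) + (2)*(-193) + (1) = -769 -> verified
step 8: x = 1*(-769) + (2)*(-384) + (1) = -1536 -> agrees with the trace
step 9: x = 1*(-1536) + (2)*(-769) + (1) = -3073 -> in agreement
step 10: x = 1*(-3073) + (2)*(-1536) + (1) = -6144 -> in agreement
Each recorded entry agrees with the recomputation.

no error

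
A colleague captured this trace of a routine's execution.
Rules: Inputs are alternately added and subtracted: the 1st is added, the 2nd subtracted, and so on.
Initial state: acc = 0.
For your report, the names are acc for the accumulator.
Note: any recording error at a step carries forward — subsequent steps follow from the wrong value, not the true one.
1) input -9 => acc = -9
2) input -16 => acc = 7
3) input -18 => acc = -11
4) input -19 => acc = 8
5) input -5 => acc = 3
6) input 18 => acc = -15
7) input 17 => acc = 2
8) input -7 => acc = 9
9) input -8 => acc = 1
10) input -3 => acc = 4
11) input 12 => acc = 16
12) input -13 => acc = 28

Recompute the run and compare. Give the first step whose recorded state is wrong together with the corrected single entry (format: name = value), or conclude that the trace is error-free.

Step 1: acc = 0 + -9 = -9 — no discrepancy.
Step 2: acc = -9 - -16 = 7 — in agreement.
Step 3: acc = 7 + -18 = -11 — matches.
Step 4: acc = -11 - -19 = 8 — verified.
Step 5: acc = 8 + -5 = 3 — agrees with the trace.
Step 6: acc = 3 - 18 = -15 — in agreement.
Step 7: acc = -15 + 17 = 2 — agrees with the trace.
Step 8: acc = 2 - -7 = 9 — in agreement.
Step 9: acc = 9 + -8 = 1 — agrees with the trace.
Step 10: acc = 1 - -3 = 4 — checks out.
Step 11: acc = 4 + 12 = 16 — verified.
Step 12: acc = 16 - -13 = 29 — the recorded entry deviates here.
Conclusion: step 12 carries the first error; the entry should be acc = 29.

step 12, acc = 29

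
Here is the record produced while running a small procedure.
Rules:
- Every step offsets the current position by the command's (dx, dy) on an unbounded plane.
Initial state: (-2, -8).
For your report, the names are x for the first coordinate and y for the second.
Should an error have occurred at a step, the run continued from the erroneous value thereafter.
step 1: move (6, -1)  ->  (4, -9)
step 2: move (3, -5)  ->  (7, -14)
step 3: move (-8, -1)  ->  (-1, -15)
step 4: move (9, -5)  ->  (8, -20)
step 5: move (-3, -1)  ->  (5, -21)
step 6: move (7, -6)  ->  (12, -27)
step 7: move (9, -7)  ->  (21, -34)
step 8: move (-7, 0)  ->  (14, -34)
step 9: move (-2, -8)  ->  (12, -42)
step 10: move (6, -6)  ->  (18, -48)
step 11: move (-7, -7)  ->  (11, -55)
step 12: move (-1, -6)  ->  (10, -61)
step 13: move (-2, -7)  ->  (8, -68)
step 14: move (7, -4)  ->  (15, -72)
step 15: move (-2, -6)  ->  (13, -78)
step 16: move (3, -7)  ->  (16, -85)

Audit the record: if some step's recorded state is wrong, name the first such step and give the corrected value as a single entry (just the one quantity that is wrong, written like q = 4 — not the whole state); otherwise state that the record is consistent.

no error

1. x = -2 + (6) = 4, y = -8 + (-1) = -9 (exactly as logged)
2. x = 4 + (3) = 7, y = -9 + (-5) = -14 (exactly as logged)
3. x = 7 + (-8) = -1, y = -14 + (-1) = -15 (consistent with the record)
4. x = -1 + (9) = 8, y = -15 + (-5) = -20 (no discrepancy)
5. x = 8 + (-3) = 5, y = -20 + (-1) = -21 (no discrepancy)
6. x = 5 + (7) = 12, y = -21 + (-6) = -27 (confirmed correct)
7. x = 12 + (9) = 21, y = -27 + (-7) = -34 (verified)
8. x = 21 + (-7) = 14, y = -34 + (0) = -34 (checks out)
9. x = 14 + (-2) = 12, y = -34 + (-8) = -42 (verified)
10. x = 12 + (6) = 18, y = -42 + (-6) = -48 (exactly as logged)
11. x = 18 + (-7) = 11, y = -48 + (-7) = -55 (same as recorded)
12. x = 11 + (-1) = 10, y = -55 + (-6) = -61 (consistent with the record)
13. x = 10 + (-2) = 8, y = -61 + (-7) = -68 (in agreement)
14. x = 8 + (7) = 15, y = -68 + (-4) = -72 (agrees with the record)
15. x = 15 + (-2) = 13, y = -72 + (-6) = -78 (in agreement)
16. x = 13 + (3) = 16, y = -78 + (-7) = -85 (agrees with the record)
The recomputation confirms every line.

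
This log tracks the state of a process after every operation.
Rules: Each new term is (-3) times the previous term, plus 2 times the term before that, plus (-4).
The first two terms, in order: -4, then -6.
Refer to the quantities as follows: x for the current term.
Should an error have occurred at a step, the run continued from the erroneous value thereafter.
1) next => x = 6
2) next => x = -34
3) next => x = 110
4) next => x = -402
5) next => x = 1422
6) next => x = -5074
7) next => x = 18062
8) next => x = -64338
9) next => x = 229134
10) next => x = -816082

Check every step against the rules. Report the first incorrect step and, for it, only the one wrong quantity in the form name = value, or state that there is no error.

no error

Recomputing the run from the initial state:
step 1: x = 6
step 2: x = -34
step 3: x = 110
step 4: x = -402
step 5: x = 1422
step 6: x = -5074
step 7: x = 18062
step 8: x = -64338
step 9: x = 229134
step 10: x = -816082
This matches the log at every step.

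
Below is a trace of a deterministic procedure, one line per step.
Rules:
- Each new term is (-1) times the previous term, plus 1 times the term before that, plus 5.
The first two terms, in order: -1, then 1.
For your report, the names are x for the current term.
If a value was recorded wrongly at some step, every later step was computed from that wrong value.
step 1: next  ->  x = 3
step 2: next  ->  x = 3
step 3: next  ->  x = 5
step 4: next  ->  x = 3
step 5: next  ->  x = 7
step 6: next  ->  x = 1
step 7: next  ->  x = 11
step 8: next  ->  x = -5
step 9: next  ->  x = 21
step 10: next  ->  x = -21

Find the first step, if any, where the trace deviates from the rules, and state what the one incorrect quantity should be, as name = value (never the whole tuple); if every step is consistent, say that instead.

Recomputing the run from the initial state:
step 1: x = 3
step 2: x = 3
step 3: x = 5
step 4: x = 3
step 5: x = 7
step 6: x = 1
step 7: x = 11
step 8: x = -5
step 9: x = 21
step 10: x = -21
This matches the trace at every step.

no error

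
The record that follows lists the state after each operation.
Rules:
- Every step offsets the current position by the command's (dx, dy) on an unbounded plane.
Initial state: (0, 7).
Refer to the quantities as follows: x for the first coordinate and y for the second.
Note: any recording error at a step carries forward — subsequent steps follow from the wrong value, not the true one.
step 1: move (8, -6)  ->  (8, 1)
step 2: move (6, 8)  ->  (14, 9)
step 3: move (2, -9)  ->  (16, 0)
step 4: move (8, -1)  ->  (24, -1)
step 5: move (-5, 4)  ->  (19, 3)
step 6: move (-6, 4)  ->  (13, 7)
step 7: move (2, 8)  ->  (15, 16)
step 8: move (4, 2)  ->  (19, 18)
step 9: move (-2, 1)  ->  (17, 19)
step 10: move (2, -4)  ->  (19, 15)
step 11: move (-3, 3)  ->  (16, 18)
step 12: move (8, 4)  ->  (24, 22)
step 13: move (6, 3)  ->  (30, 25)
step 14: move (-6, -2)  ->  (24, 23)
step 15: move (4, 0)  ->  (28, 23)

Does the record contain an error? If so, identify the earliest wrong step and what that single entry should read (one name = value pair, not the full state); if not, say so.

step 1: x = 0 + (8) = 8, y = 7 + (-6) = 1 -> same as recorded
step 2: x = 8 + (6) = 14, y = 1 + (8) = 9 -> same as recorded
step 3: x = 14 + (2) = 16, y = 9 + (-9) = 0 -> exactly as logged
step 4: x = 16 + (8) = 24, y = 0 + (-1) = -1 -> checks out
step 5: x = 24 + (-5) = 19, y = -1 + (4) = 3 -> in agreement
step 6: x = 19 + (-6) = 13, y = 3 + (4) = 7 -> no discrepancy
step 7: x = 13 + (2) = 15, y = 7 + (8) = 15 -> not what was recorded
That makes step 7 the first incorrect line — y = 15 is what it should show.

step 7, y = 15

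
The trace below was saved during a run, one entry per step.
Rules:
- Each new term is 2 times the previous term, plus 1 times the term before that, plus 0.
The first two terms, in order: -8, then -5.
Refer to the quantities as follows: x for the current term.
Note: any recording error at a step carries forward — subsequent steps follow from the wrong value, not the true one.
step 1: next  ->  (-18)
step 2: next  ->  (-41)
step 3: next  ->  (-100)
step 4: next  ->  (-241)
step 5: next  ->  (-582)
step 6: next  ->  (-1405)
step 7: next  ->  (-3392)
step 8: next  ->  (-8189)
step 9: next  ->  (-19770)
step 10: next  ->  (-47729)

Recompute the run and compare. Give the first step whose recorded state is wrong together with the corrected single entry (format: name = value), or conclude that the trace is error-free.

Step 1: x = 2*(-5) + (1)*(-8) + (0) = -18 — exactly as logged.
Step 2: x = 2*(-18) + (1)*(-5) + (0) = -41 — consistent with the trace.
Step 3: x = 2*(-41) + (1)*(-18) + (0) = -100 — no discrepancy.
Step 4: x = 2*(-100) + (1)*(-41) + (0) = -241 — verified.
Step 5: x = 2*(-241) + (1)*(-100) + (0) = -582 — no discrepancy.
Step 6: x = 2*(-582) + (1)*(-241) + (0) = -1405 — checks out.
Step 7: x = 2*(-1405) + (1)*(-582) + (0) = -3392 — in agreement.
Step 8: x = 2*(-3392) + (1)*(-1405) + (0) = -8189 — confirmed correct.
Step 9: x = 2*(-8189) + (1)*(-3392) + (0) = -19770 — exactly as logged.
Step 10: x = 2*(-19770) + (1)*(-8189) + (0) = -47729 — consistent with the trace.
Nothing is out of place; the run is error-free.

no error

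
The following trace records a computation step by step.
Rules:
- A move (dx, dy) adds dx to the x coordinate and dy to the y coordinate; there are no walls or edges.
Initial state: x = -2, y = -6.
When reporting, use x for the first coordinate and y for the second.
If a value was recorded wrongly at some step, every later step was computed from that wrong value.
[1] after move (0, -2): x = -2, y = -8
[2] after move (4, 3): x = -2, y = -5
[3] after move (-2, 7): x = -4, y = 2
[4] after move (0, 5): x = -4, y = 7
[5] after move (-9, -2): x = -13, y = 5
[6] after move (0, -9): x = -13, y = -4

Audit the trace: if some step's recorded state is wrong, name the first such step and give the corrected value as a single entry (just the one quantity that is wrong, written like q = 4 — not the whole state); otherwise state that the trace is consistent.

step 1: x = -2 + (0) = -2, y = -6 + (-2) = -8 -> in agreement
step 2: x = -2 + (4) = 2, y = -8 + (3) = -5 -> this is not what the trace shows
First deviation found at step 2; the corrected entry is x = 2.

step 2, x = 2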